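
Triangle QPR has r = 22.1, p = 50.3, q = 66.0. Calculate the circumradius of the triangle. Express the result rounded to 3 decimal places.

By the law of cosines, cos Q = (p² + r² − q²) / (2·p·r) ≈ -0.60159, so ∠Q ≈ 126.98°.
Circumradius = q/(2 sin Q) ≈ 41.312.

41.312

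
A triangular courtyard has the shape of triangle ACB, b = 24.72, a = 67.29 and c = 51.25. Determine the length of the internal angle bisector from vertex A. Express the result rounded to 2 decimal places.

By the law of cosines, cos A = (c² + b² − a²) / (2·c·b) ≈ -0.50924, so ∠A ≈ 120.61°.
The bisector from A has length 2·c·b·cos(∠A/2)/(c+b) ≈ 16.522.

16.52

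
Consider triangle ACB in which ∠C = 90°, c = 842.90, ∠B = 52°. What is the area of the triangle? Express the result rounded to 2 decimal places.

The third angle is ∠A = 180° − ∠C − ∠B = 38.00°.
Law of sines: a = c·sin A/sin C ≈ 518.94.
Law of sines: b = c·sin B/sin C ≈ 664.21.
Area = ½·c·a·sin B ≈ 1.7234e+05.

area ≈ 172344.03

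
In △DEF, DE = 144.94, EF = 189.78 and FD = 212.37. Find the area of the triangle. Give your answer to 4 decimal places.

13426.4625

Semiperimeter s = (189.78 + 212.37 + 144.94)/2 = 273.54.
Heron's formula: area = √(273.54·83.765·61.175·128.6) ≈ 13426.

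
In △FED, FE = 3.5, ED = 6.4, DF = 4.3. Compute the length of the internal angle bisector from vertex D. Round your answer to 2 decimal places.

By the law of cosines, cos D = (ED² + DF² − FE²) / (2·ED·DF) ≈ 0.85756, so ∠D ≈ 30.96°.
The bisector from D has length 2·ED·DF·cos(∠D/2)/(ED+DF) ≈ 4.9574.

4.96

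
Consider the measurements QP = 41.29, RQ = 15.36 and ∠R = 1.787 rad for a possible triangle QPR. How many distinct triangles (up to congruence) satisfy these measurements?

1

RQ·sin R = 15.36·sin(1.787 rad) ≈ 15.
Since ∠R is not acute, a triangle exists only if QP > RQ; here QP > RQ, so there is exactly one triangle.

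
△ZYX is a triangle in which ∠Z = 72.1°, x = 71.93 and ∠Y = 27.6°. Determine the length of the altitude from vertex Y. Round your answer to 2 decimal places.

68.45

The third angle is ∠X = 180° − ∠Z − ∠Y = 80.30°.
Law of sines: z = x·sin Z/sin X ≈ 69.441.
Law of sines: y = x·sin Y/sin X ≈ 33.808.
Area = ½·x·z·sin Y ≈ 1157.1.
The altitude from Y has length 2·area/y ≈ 68.448.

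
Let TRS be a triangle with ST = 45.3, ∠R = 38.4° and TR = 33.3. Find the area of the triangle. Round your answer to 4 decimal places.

Law of sines: sin S = TR·sin R/ST ≈ 0.45661.
Since ST ≥ TR, only the acute value applies: ∠S ≈ 27.17°.
Then ∠T = 180° − ∠R − ∠S ≈ 114.43°.
Law of sines gives RS = ST·sin T/sin R ≈ 66.399.
Area = ½·ST·TR·sin T ≈ 686.71.

area ≈ 686.7059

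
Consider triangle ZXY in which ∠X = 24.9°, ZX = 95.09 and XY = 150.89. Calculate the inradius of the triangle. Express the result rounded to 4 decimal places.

18.7603

By the law of cosines, YZ² = ZX² + XY² − 2·ZX·XY·cos X = 5781.1, so YZ ≈ 76.034.
Area = ½·ZX·XY·sin X ≈ 3020.5.
Semiperimeter s = (150.89+76.034+95.09)/2 = 161.01.
Inradius = area/s = 3020.5/161.01 ≈ 18.76.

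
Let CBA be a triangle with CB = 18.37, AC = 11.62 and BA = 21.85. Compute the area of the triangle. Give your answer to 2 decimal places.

area ≈ 106.72

Semiperimeter s = (21.85 + 11.62 + 18.37)/2 = 25.92.
Heron's formula: area = √(25.92·4.07·14.3·7.55) ≈ 106.72.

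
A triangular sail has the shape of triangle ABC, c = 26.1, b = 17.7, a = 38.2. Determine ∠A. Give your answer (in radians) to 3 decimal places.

∠A ≈ 2.098 rad

By the law of cosines, cos A = (b² + c² − a²) / (2·b·c) ≈ -0.50300, so ∠A ≈ 2.098 rad.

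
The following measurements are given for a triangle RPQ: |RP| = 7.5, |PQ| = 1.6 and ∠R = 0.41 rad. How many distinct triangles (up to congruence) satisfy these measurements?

0

|RP|·sin R = 7.5·sin(0.41 rad) ≈ 2.99.
Since |PQ| = 1.6 < 2.99 = |RP| sin R, no triangle exists.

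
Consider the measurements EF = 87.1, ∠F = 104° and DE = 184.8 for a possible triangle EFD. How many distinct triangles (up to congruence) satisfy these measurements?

1

EF·sin F = 87.1·sin(104°) ≈ 84.51.
Since ∠F is not acute, a triangle exists only if DE > EF; here DE > EF, so there is exactly one triangle.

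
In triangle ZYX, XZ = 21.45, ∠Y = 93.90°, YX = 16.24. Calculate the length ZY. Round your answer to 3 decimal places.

Law of sines: sin Z = YX·sin Y/XZ ≈ 0.75536.
Since XZ ≥ YX, only the acute value applies: ∠Z ≈ 49.06°.
Then ∠X = 180° − ∠Y − ∠Z ≈ 37.04°.
Law of sines gives ZY = XZ·sin X/sin Y ≈ 12.952.

12.952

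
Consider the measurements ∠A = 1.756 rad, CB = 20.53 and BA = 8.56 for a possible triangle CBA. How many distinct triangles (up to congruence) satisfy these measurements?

BA·sin A = 8.56·sin(1.756 rad) ≈ 8.414.
Since ∠A is not acute, a triangle exists only if CB > BA; here CB > BA, so there is exactly one triangle.

1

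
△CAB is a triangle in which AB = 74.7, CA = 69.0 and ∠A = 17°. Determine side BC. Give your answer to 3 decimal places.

21.976

By the law of cosines, BC² = CA² + AB² − 2·CA·AB·cos A = 482.93, so BC ≈ 21.976.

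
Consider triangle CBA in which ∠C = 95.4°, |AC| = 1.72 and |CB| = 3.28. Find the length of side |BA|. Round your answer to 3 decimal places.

3.844

By the law of cosines, |BA|² = |AC|² + |CB|² − 2·|AC|·|CB|·cos C = 14.779, so |BA| ≈ 3.8443.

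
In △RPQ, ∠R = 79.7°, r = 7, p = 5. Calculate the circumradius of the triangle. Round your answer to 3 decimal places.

3.557

Law of sines: sin P = p·sin R/r ≈ 0.70278.
Since r ≥ p, only the acute value applies: ∠P ≈ 44.65°.
Then ∠Q = 180° − ∠R − ∠P ≈ 55.65°.
Law of sines gives q = r·sin Q/sin R ≈ 5.8739.
Circumradius = r/(2 sin R) ≈ 3.5573.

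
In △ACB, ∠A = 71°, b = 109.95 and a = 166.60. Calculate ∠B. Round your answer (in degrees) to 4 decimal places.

Law of sines: sin B = b·sin A/a ≈ 0.62401.
Since a ≥ b, only the acute value applies: ∠B ≈ 38.61°.
Then ∠C = 180° − ∠A − ∠B ≈ 70.39°.

∠B ≈ 38.6094°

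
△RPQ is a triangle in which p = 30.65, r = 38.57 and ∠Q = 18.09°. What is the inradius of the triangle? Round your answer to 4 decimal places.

4.4429

By the law of cosines, q² = r² + p² − 2·r·p·cos Q = 179.6, so q ≈ 13.401.
Area = ½·r·p·sin Q ≈ 183.54.
Semiperimeter s = (38.57+30.65+13.401)/2 = 41.311.
Inradius = area/s = 183.54/41.311 ≈ 4.4429.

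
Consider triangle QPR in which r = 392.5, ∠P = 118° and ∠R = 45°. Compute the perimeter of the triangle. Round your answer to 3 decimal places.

The third angle is ∠Q = 180° − ∠P − ∠R = 17.00°.
Law of sines: q = r·sin Q/sin R ≈ 162.29.
Law of sines: p = r·sin P/sin R ≈ 490.11.
Semiperimeter s = (162.29+490.11+392.5)/2 = 522.45.
Perimeter = 162.29 + 490.11 + 392.5 = 1044.9.

perimeter ≈ 1044.895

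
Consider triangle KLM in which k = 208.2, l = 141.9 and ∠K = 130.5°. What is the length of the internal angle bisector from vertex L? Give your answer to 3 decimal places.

117.137

Law of sines: sin L = l·sin K/k ≈ 0.51826.
Since k ≥ l, only the acute value applies: ∠L ≈ 31.22°.
Then ∠M = 180° − ∠K − ∠L ≈ 18.28°.
Law of sines gives m = k·sin M/sin K ≈ 85.901.
The bisector from L has length 2·m·k·cos(∠L/2)/(m+k) ≈ 117.14.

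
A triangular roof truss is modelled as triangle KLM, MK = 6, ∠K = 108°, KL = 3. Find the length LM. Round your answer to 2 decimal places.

By the law of cosines, LM² = MK² + KL² − 2·MK·KL·cos K = 56.125, so LM ≈ 7.4916.

7.49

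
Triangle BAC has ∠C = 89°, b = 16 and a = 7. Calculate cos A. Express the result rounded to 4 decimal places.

By the law of cosines, c² = b² + a² − 2·b·a·cos C = 301.09, so c ≈ 17.352.
Law of cosines again: cos A = (c² + b² − a²)/(2·c·b) ≈ 0.91505, so ∠A ≈ 23.79°.

cos A ≈ 0.9150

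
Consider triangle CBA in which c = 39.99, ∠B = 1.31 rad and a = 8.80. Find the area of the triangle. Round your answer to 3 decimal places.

Area = ½·a·c·sin B ≈ 170.01.

area ≈ 170.006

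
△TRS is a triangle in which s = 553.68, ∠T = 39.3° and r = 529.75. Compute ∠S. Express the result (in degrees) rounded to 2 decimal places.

By the law of cosines, t² = r² + s² − 2·r·s·cos T = 1.3324e+05, so t ≈ 365.03.
Law of cosines again: cos S = (t² + r² − s²)/(2·t·r) ≈ 0.27749, so ∠S ≈ 73.89°.

∠S ≈ 73.89°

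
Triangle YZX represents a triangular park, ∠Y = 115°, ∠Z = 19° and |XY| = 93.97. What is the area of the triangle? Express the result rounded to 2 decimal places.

area ≈ 8841.30

The third angle is ∠X = 180° − ∠Y − ∠Z = 46.00°.
Law of sines: |ZX| = |XY|·sin Y/sin Z ≈ 261.59.
Law of sines: |YZ| = |XY|·sin X/sin Z ≈ 207.63.
Area = ½·|XY|·|ZX|·sin X ≈ 8841.3.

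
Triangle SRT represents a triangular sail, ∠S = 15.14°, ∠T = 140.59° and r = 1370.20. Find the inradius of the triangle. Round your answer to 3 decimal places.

The third angle is ∠R = 180° − ∠T − ∠S = 24.27°.
Law of sines: s = r·sin S/sin R ≈ 870.64.
Law of sines: t = r·sin T/sin R ≈ 2116.3.
Area = ½·r·s·sin T ≈ 3.7868e+05.
Semiperimeter p = (870.64+1370.2+2116.3)/2 = 2178.6.
Inradius = area/p = 3.7868e+05/2178.6 ≈ 173.82.

173.820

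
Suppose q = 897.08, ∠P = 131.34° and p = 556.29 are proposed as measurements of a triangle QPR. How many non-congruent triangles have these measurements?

q·sin P = 897.08·sin(131.34°) ≈ 673.5.
Since ∠P is not acute, a triangle exists only if p > q; here p ≤ q, so there is no triangle.

0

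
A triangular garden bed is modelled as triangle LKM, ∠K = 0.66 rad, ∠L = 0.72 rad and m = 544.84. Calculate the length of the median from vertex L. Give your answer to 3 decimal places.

m_L ≈ 415.730

The third angle is ∠M = π − ∠L − ∠K = 1.762 rad.
Law of sines: l = m·sin L/sin M ≈ 365.9.
Law of sines: k = m·sin K/sin M ≈ 340.22.
Median from L: ½√(2·k² + 2·m² − l²) ≈ 415.73.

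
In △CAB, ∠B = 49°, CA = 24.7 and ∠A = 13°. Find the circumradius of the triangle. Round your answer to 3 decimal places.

The third angle is ∠C = 180° − ∠A − ∠B = 118.00°.
Law of sines: AB = CA·sin C/sin B ≈ 28.897.
Law of sines: BC = CA·sin A/sin B ≈ 7.3622.
Circumradius = CA/(2 sin B) ≈ 16.364.

16.364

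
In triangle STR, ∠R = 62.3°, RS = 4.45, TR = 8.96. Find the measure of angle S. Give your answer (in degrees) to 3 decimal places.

By the law of cosines, ST² = TR² + RS² − 2·TR·RS·cos R = 63.016, so ST ≈ 7.9382.
Law of cosines again: cos S = (RS² + ST² − TR²)/(2·RS·ST) ≈ 0.03590, so ∠S ≈ 87.94°.

87.942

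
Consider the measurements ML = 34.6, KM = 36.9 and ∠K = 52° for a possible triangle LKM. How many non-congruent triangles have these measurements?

KM·sin K = 36.9·sin(52°) ≈ 29.08.
Since KM sin K < ML < KM (29.08 < 34.6 < 36.9), two triangles exist.

2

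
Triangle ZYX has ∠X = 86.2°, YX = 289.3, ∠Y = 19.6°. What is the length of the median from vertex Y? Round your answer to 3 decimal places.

290.351

The third angle is ∠Z = 180° − ∠Y − ∠X = 74.20°.
Law of sines: XZ = YX·sin Y/sin Z ≈ 100.86.
Law of sines: ZY = YX·sin X/sin Z ≈ 300.
Median from Y: ½√(2·ZY² + 2·YX² − XZ²) ≈ 290.35.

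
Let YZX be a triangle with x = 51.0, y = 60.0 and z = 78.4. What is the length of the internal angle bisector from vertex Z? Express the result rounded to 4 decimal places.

t_Z ≈ 39.1594

By the law of cosines, cos Z = (x² + y² − z²) / (2·x·y) ≈ 0.00890, so ∠Z ≈ 89.49°.
The bisector from Z has length 2·x·y·cos(∠Z/2)/(x+y) ≈ 39.159.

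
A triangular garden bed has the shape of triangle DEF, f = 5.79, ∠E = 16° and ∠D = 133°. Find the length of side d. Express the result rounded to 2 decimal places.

The third angle is ∠F = 180° − ∠D − ∠E = 31.00°.
Law of sines: d = f·sin D/sin F ≈ 8.2218.

8.22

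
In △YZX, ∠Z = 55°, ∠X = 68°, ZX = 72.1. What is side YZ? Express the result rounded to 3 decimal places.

The third angle is ∠Y = 180° − ∠Z − ∠X = 57.00°.
Law of sines: YZ = ZX·sin X/sin Y ≈ 79.709.

79.709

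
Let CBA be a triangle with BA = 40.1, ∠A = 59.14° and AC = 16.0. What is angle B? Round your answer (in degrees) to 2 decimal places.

By the law of cosines, CB² = BA² + AC² − 2·BA·AC·cos A = 1205.8, so CB ≈ 34.725.
Law of cosines again: cos B = (CB² + BA² − AC²)/(2·CB·BA) ≈ 0.91845, so ∠B ≈ 23.30°.

23.30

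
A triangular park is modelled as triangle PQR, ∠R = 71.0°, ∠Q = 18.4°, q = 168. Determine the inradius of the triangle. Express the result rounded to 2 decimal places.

70.25

The third angle is ∠P = 180° − ∠Q − ∠R = 90.60°.
Law of sines: p = q·sin P/sin Q ≈ 532.21.
Law of sines: r = q·sin R/sin Q ≈ 503.24.
Area = ½·q·p·sin R ≈ 42270.
Semiperimeter s = (532.21+168+503.24)/2 = 601.72.
Inradius = area/s = 42270/601.72 ≈ 70.248.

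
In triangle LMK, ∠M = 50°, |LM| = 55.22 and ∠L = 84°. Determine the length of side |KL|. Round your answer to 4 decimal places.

The third angle is ∠K = 180° − ∠L − ∠M = 46.00°.
Law of sines: |KL| = |LM|·sin M/sin K ≈ 58.805.

58.8053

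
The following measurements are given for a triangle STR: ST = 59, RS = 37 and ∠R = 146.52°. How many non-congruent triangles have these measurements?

1

RS·sin R = 37·sin(146.52°) ≈ 20.41.
Since ∠R is not acute, a triangle exists only if ST > RS; here ST > RS, so there is exactly one triangle.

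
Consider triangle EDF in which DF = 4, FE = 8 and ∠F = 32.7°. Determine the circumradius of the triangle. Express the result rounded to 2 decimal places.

R ≈ 4.73

By the law of cosines, ED² = DF² + FE² − 2·DF·FE·cos F = 26.143, so ED ≈ 5.1131.
Area = ½·DF·FE·sin F ≈ 8.6438.
Circumradius = ED/(2 sin F) ≈ 4.7322.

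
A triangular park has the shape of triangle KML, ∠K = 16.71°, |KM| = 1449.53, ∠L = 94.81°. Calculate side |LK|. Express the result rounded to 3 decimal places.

1353.248

The third angle is ∠M = 180° − ∠L − ∠K = 68.48°.
Law of sines: |LK| = |KM|·sin M/sin L ≈ 1353.2.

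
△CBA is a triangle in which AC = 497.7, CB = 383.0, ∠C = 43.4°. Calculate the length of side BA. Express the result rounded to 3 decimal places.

342.631

By the law of cosines, BA² = AC² + CB² − 2·AC·CB·cos C = 1.174e+05, so BA ≈ 342.63.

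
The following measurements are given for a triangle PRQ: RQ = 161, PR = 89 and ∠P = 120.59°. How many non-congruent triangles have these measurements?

1

PR·sin P = 89·sin(120.59°) ≈ 76.61.
Since ∠P is not acute, a triangle exists only if RQ > PR; here RQ > PR, so there is exactly one triangle.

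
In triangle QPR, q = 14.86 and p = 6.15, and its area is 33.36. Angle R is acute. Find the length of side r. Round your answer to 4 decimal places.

From area = ½·q·p·sin R, we get sin R = 2·area/(q·p) ≈ 0.73007.
Taking the acute solution, ∠R ≈ 46.89°.
Law of cosines then gives r ≈ 11.564.

11.5644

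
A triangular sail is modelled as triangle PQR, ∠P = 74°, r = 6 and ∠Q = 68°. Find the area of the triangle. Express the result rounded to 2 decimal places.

The third angle is ∠R = 180° − ∠P − ∠Q = 38.00°.
Law of sines: p = r·sin P/sin R ≈ 9.3681.
Law of sines: q = r·sin Q/sin R ≈ 9.036.
Area = ½·r·p·sin Q ≈ 26.058.

26.06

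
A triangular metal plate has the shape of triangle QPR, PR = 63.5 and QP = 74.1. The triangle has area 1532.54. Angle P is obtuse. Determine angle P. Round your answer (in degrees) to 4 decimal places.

∠P ≈ 139.3525°

From area = ½·QP·PR·sin P, we get sin P = 2·area/(QP·PR) ≈ 0.65140.
Taking the obtuse solution, ∠P ≈ 139.35°.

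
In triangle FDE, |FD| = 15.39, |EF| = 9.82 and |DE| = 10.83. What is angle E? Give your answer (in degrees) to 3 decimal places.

96.243

By the law of cosines, cos E = (|DE|² + |EF|² − |FD|²) / (2·|DE|·|EF|) ≈ -0.10875, so ∠E ≈ 96.24°.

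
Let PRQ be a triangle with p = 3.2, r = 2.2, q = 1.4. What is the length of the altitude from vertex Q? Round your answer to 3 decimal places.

h_Q ≈ 1.825

Semiperimeter s = (3.2 + 2.2 + 1.4)/2 = 3.4.
Heron's formula: area = √(3.4·0.2·1.2·2) ≈ 1.2775.
The altitude from Q has length 2·area/q ≈ 1.825.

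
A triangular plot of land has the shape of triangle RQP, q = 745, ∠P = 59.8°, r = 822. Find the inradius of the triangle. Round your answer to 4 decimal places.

225.1290

By the law of cosines, p² = r² + q² − 2·r·q·cos P = 6.1462e+05, so p ≈ 783.98.
Area = ½·r·q·sin P ≈ 2.6464e+05.
Semiperimeter s = (822+745+783.98)/2 = 1175.5.
Inradius = area/s = 2.6464e+05/1175.5 ≈ 225.13.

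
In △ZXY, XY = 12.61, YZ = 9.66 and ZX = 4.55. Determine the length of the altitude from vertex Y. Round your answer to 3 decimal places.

Semiperimeter s = (12.61 + 9.66 + 4.55)/2 = 13.41.
Heron's formula: area = √(13.41·0.8·3.75·8.86) ≈ 18.88.
The altitude from Y has length 2·area/ZX ≈ 8.2987.

8.299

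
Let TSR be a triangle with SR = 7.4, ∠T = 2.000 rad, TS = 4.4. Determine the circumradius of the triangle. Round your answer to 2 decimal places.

4.07

Law of sines: sin R = TS·sin T/SR ≈ 0.54066.
Since SR ≥ TS, only the acute value applies: ∠R ≈ 0.571 rad.
Then ∠S = π − ∠T − ∠R ≈ 0.570 rad.
Law of sines gives RT = SR·sin S/sin T ≈ 4.3941.
Circumradius = SR/(2 sin T) ≈ 4.0691.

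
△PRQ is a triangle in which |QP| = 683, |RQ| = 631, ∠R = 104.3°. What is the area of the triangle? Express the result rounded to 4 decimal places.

area ≈ 45393.2550

Law of sines: sin P = |RQ|·sin R/|QP| ≈ 0.89524.
Since |QP| ≥ |RQ|, only the acute value applies: ∠P ≈ 63.54°.
Then ∠Q = 180° − ∠R − ∠P ≈ 12.16°.
Law of sines gives |PR| = |QP|·sin Q/sin R ≈ 148.48.
Area = ½·|QP|·|RQ|·sin Q ≈ 45393.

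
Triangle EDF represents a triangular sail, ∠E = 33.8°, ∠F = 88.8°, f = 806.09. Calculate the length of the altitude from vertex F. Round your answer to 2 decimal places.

h_F ≈ 377.86

The third angle is ∠D = 180° − ∠F − ∠E = 57.40°.
Law of sines: e = f·sin E/sin F ≈ 448.52.
Law of sines: d = f·sin D/sin F ≈ 679.24.
Area = ½·f·e·sin D ≈ 1.5229e+05.
The altitude from F has length 2·area/f ≈ 377.86.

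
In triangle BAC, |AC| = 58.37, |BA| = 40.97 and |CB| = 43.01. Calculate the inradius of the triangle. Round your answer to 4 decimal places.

Semiperimeter s = (58.37 + 43.01 + 40.97)/2 = 71.175.
Heron's formula: area = √(71.175·12.805·28.165·30.205) ≈ 880.54.
Inradius = area/s = 880.54/71.175 ≈ 12.371.

r ≈ 12.3714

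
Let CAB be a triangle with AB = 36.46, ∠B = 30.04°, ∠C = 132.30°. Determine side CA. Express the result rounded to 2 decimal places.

24.68

The third angle is ∠A = 180° − ∠B − ∠C = 17.66°.
Law of sines: CA = AB·sin B/sin C ≈ 24.677.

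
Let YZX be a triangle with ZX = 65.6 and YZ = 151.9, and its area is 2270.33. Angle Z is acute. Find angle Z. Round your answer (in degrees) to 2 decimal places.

From area = ½·YZ·ZX·sin Z, we get sin Z = 2·area/(YZ·ZX) ≈ 0.45568.
Taking the acute solution, ∠Z ≈ 27.11°.

27.11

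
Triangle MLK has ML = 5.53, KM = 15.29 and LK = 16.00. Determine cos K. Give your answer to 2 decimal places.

cos K ≈ 0.94

By the law of cosines, cos K = (LK² + KM² − ML²) / (2·LK·KM) ≈ 0.93853, so ∠K ≈ 20.19°.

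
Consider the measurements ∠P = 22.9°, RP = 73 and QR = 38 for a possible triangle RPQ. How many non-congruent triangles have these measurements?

2

RP·sin P = 73·sin(22.9°) ≈ 28.41.
Since RP sin P < QR < RP (28.41 < 38 < 73), two triangles exist.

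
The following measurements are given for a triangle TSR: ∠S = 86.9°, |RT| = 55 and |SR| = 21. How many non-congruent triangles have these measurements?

|SR|·sin S = 21·sin(86.9°) ≈ 20.97.
Since |RT| ≥ |SR|, exactly one triangle exists.

1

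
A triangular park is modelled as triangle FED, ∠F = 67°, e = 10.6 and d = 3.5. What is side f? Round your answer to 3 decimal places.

9.778

By the law of cosines, f² = e² + d² − 2·e·d·cos F = 95.618, so f ≈ 9.7784.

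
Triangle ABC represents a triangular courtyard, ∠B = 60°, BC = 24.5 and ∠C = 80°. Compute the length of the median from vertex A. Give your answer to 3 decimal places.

m_A ≈ 33.154

The third angle is ∠A = 180° − ∠B − ∠C = 40.00°.
Law of sines: CA = BC·sin B/sin A ≈ 33.009.
Law of sines: AB = BC·sin C/sin A ≈ 37.536.
Median from A: ½√(2·CA² + 2·AB² − BC²) ≈ 33.154.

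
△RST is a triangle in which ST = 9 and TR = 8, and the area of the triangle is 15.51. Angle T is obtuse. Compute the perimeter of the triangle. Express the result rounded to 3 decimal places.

From area = ½·ST·TR·sin T, we get sin T = 2·area/(ST·TR) ≈ 0.43083.
Taking the obtuse solution, ∠T ≈ 154.48°.
Law of cosines then gives RS ≈ 16.582.
Perimeter = 9 + 8 + 16.582 = 33.582.

33.582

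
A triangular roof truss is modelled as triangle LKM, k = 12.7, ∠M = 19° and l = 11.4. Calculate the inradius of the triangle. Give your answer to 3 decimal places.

By the law of cosines, m² = l² + k² − 2·l·k·cos M = 17.466, so m ≈ 4.1792.
Area = ½·l·k·sin M ≈ 23.568.
Semiperimeter s = (11.4+12.7+4.1792)/2 = 14.14.
Inradius = area/s = 23.568/14.14 ≈ 1.6668.

r ≈ 1.667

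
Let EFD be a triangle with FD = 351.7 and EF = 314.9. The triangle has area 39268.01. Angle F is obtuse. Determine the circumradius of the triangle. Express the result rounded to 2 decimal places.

From area = ½·EF·FD·sin F, we get sin F = 2·area/(EF·FD) ≈ 0.70913.
Taking the obtuse solution, ∠F ≈ 134.84°.
Law of cosines then gives DE ≈ 615.65.
Circumradius = DE/(2 sin F) ≈ 434.09.

434.09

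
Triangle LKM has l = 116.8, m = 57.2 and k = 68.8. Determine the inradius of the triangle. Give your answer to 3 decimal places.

11.312

Semiperimeter s = (116.8 + 68.8 + 57.2)/2 = 121.4.
Heron's formula: area = √(121.4·4.6·52.6·64.2) ≈ 1373.2.
Inradius = area/s = 1373.2/121.4 ≈ 11.312.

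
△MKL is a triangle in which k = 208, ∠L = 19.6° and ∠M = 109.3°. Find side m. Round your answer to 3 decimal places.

The third angle is ∠K = 180° − ∠L − ∠M = 51.10°.
Law of sines: m = k·sin M/sin K ≈ 252.25.

252.248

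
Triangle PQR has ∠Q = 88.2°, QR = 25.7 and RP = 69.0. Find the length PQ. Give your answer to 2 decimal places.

Law of sines: sin P = QR·sin Q/RP ≈ 0.37228.
Since RP ≥ QR, only the acute value applies: ∠P ≈ 21.86°.
Then ∠R = 180° − ∠Q − ∠P ≈ 69.94°.
Law of sines gives PQ = RP·sin R/sin Q ≈ 64.848.

64.85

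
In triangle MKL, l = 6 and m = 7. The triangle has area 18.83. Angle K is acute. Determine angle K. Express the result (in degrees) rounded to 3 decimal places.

63.723

From area = ½·l·m·sin K, we get sin K = 2·area/(l·m) ≈ 0.89667.
Taking the acute solution, ∠K ≈ 63.72°.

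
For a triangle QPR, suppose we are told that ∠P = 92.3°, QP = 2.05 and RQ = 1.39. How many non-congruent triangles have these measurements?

0

QP·sin P = 2.05·sin(92.3°) ≈ 2.048.
Since ∠P is not acute, a triangle exists only if RQ > QP; here RQ ≤ QP, so there is no triangle.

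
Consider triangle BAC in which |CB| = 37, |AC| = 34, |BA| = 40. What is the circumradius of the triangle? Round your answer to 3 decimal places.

21.506

By the law of cosines, cos B = (|CB|² + |BA|² − |AC|²) / (2·|CB|·|BA|) ≈ 0.61250, so ∠B ≈ 52.23°.
Circumradius = |AC|/(2 sin B) ≈ 21.506.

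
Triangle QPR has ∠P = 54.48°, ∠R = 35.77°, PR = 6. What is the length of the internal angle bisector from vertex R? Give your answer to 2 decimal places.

The third angle is ∠Q = 180° − ∠P − ∠R = 89.75°.
Law of sines: RQ = PR·sin P/sin Q ≈ 4.8835.
Law of sines: QP = PR·sin R/sin Q ≈ 3.5072.
The bisector from R has length 2·PR·RQ·cos(∠R/2)/(PR+RQ) ≈ 5.1243.

5.12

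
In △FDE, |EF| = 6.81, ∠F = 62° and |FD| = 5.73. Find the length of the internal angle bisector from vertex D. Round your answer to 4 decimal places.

By the law of cosines, |DE|² = |EF|² + |FD|² − 2·|EF|·|FD|·cos F = 42.57, so |DE| ≈ 6.5246.
Law of cosines again: cos D = (|FD|² + |DE|² − |EF|²)/(2·|FD|·|DE|) ≈ 0.38821, so ∠D ≈ 67.16°.
The bisector from D has length 2·|FD|·|DE|·cos(∠D/2)/(|FD|+|DE|) ≈ 5.0834.

5.0834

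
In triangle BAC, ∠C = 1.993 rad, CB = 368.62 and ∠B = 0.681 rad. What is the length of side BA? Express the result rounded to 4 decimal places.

The third angle is ∠A = π − ∠C − ∠B = 0.468 rad.
Law of sines: BA = CB·sin C/sin A ≈ 746.

745.9995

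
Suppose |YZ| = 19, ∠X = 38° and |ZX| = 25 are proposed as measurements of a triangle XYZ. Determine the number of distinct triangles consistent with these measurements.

2

|ZX|·sin X = 25·sin(38°) ≈ 15.39.
Since |ZX| sin X < |YZ| < |ZX| (15.39 < 19 < 25), two triangles exist.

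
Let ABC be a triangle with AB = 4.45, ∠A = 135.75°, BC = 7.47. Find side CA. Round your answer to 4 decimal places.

Law of sines: sin C = AB·sin A/BC ≈ 0.41569.
Since BC ≥ AB, only the acute value applies: ∠C ≈ 24.56°.
Then ∠B = 180° − ∠A − ∠C ≈ 19.69°.
Law of sines gives CA = BC·sin B/sin A ≈ 3.6065.

3.6065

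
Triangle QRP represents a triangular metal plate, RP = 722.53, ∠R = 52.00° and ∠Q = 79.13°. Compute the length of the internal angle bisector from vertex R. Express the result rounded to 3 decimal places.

The third angle is ∠P = 180° − ∠Q − ∠R = 48.87°.
Law of sines: PQ = RP·sin R/sin Q ≈ 579.76.
Law of sines: QR = RP·sin P/sin Q ≈ 554.17.
The bisector from R has length 2·QR·RP·cos(∠R/2)/(QR+RP) ≈ 563.77.

t_R ≈ 563.766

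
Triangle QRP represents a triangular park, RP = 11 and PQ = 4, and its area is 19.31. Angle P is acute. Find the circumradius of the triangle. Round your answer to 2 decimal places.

5.55

From area = ½·RP·PQ·sin P, we get sin P = 2·area/(RP·PQ) ≈ 0.87773.
Taking the acute solution, ∠P ≈ 61.37°.
Law of cosines then gives QR ≈ 9.7383.
Circumradius = QR/(2 sin P) ≈ 5.5474.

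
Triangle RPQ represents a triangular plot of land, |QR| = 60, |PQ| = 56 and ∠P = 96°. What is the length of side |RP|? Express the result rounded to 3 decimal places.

Law of sines: sin R = |PQ|·sin P/|QR| ≈ 0.92822.
Since |QR| ≥ |PQ|, only the acute value applies: ∠R ≈ 68.16°.
Then ∠Q = 180° − ∠P − ∠R ≈ 15.84°.
Law of sines gives |RP| = |QR|·sin Q/sin P ≈ 16.468.

16.468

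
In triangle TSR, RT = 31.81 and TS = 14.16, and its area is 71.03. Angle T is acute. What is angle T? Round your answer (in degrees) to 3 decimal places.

∠T ≈ 18.384°

From area = ½·RT·TS·sin T, we get sin T = 2·area/(RT·TS) ≈ 0.31539.
Taking the acute solution, ∠T ≈ 18.38°.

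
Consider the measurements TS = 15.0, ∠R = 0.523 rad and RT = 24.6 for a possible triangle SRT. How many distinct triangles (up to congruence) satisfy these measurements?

RT·sin R = 24.6·sin(0.523 rad) ≈ 12.29.
Since RT sin R < TS < RT (12.29 < 15.0 < 24.6), two triangles exist.

2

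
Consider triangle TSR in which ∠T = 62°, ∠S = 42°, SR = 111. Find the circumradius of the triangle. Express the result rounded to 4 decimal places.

The third angle is ∠R = 180° − ∠T − ∠S = 76.00°.
Law of sines: RT = SR·sin S/sin T ≈ 84.12.
Law of sines: TS = SR·sin R/sin T ≈ 121.98.
Circumradius = SR/(2 sin T) ≈ 62.858.

62.8576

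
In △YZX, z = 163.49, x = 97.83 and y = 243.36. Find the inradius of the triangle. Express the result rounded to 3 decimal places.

22.103

Semiperimeter s = (243.36 + 163.49 + 97.83)/2 = 252.34.
Heron's formula: area = √(252.34·8.98·88.85·154.51) ≈ 5577.5.
Inradius = area/s = 5577.5/252.34 ≈ 22.103.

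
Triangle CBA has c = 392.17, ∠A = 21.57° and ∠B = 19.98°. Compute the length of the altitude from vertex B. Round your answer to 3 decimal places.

The third angle is ∠C = 180° − ∠B − ∠A = 138.45°.
Law of sines: b = c·sin B/sin C ≈ 202.03.
Law of sines: a = c·sin A/sin C ≈ 217.37.
Area = ½·c·b·sin A ≈ 14564.
The altitude from B has length 2·area/b ≈ 144.18.

144.176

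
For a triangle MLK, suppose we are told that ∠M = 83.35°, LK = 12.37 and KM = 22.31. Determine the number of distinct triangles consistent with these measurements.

KM·sin M = 22.31·sin(83.35°) ≈ 22.16.
Since LK = 12.37 < 22.16 = KM sin M, no triangle exists.

0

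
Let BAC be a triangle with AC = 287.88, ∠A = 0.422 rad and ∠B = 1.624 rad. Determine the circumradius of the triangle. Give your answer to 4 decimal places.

The third angle is ∠C = π − ∠B − ∠A = 1.096 rad.
Law of sines: CB = AC·sin A/sin B ≈ 118.08.
Law of sines: BA = AC·sin C/sin B ≈ 256.35.
Circumradius = AC/(2 sin B) ≈ 144.14.

144.1440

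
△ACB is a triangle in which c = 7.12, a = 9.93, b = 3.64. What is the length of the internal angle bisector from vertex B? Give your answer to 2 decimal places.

8.21

By the law of cosines, cos B = (a² + c² − b²) / (2·a·c) ≈ 0.96214, so ∠B ≈ 15.82°.
The bisector from B has length 2·a·c·cos(∠B/2)/(a+c) ≈ 8.2146.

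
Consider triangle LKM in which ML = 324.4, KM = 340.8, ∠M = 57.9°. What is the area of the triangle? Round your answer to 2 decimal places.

46827.00

Area = ½·KM·ML·sin M ≈ 46827.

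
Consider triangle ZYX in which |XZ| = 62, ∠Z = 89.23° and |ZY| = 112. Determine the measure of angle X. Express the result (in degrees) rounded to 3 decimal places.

61.623

By the law of cosines, |YX|² = |XZ|² + |ZY|² − 2·|XZ|·|ZY|·cos Z = 16201, so |YX| ≈ 127.28.
Law of cosines again: cos X = (|YX|² + |XZ|² − |ZY|²)/(2·|YX|·|XZ|) ≈ 0.47527, so ∠X ≈ 61.62°.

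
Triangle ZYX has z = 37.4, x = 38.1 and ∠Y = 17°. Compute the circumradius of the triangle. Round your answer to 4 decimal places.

By the law of cosines, y² = x² + z² − 2·x·z·cos Y = 125.02, so y ≈ 11.181.
Area = ½·x·z·sin Y ≈ 208.31.
Circumradius = y/(2 sin Y) ≈ 19.121.

19.1213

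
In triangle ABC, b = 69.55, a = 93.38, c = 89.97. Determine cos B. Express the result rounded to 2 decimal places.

cos B ≈ 0.71

By the law of cosines, cos B = (c² + a² − b²) / (2·c·a) ≈ 0.71281, so ∠B ≈ 44.54°.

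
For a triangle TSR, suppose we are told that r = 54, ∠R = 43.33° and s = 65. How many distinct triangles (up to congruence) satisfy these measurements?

s·sin R = 65·sin(43.33°) ≈ 44.6.
Since s sin R < r < s (44.6 < 54 < 65), two triangles exist.

2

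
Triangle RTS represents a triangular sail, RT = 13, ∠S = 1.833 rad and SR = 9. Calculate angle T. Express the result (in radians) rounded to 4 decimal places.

Law of sines: sin T = SR·sin S/RT ≈ 0.66865.
Since RT ≥ SR, only the acute value applies: ∠T ≈ 0.732 rad.
Then ∠R = π − ∠S − ∠T ≈ 0.576 rad.

0.7324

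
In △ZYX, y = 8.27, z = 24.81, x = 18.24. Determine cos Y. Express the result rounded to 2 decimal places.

0.97

By the law of cosines, cos Y = (x² + z² − y²) / (2·x·z) ≈ 0.97213, so ∠Y ≈ 13.56°.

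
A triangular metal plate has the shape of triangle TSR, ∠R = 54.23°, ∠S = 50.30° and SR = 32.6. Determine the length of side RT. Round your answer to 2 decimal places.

The third angle is ∠T = 180° − ∠S − ∠R = 75.47°.
Law of sines: RT = SR·sin S/sin T ≈ 25.911.

25.91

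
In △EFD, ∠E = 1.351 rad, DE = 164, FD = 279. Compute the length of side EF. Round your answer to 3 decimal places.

264.282

Law of sines: sin F = DE·sin E/FD ≈ 0.57367.
Since FD ≥ DE, only the acute value applies: ∠F ≈ 0.611 rad.
Then ∠D = π − ∠E − ∠F ≈ 1.180 rad.
Law of sines gives EF = FD·sin D/sin E ≈ 264.28.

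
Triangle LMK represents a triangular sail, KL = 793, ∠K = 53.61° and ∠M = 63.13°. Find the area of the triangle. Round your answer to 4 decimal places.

The third angle is ∠L = 180° − ∠M − ∠K = 63.26°.
Law of sines: MK = KL·sin L/sin M ≈ 793.91.
Law of sines: LM = KL·sin K/sin M ≈ 715.63.
Area = ½·KL·MK·sin K ≈ 2.534e+05.

253401.2156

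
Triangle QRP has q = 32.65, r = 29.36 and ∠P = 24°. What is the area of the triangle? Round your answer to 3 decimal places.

Area = ½·q·r·sin P ≈ 194.95.

194.950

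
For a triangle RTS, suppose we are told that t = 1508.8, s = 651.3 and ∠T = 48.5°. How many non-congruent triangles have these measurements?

1

s·sin T = 651.3·sin(48.5°) ≈ 487.8.
Since t ≥ s, exactly one triangle exists.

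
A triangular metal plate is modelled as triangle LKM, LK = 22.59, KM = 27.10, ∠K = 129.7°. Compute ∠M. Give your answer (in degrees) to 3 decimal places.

∠M ≈ 22.710°

By the law of cosines, ML² = LK² + KM² − 2·LK·KM·cos K = 2026.8, so ML ≈ 45.02.
Law of cosines again: cos M = (KM² + ML² − LK²)/(2·KM·ML) ≈ 0.92247, so ∠M ≈ 22.71°.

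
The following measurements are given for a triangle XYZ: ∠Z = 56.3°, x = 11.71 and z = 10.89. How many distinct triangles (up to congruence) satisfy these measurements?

2

x·sin Z = 11.71·sin(56.3°) ≈ 9.742.
Since x sin Z < z < x (9.742 < 10.89 < 11.71), two triangles exist.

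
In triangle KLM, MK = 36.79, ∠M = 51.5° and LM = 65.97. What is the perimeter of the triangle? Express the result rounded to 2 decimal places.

By the law of cosines, KL² = LM² + MK² − 2·LM·MK·cos M = 2683.8, so KL ≈ 51.806.
Semiperimeter s = (65.97+36.79+51.806)/2 = 77.283.
Perimeter = 65.97 + 36.79 + 51.806 = 154.57.

154.57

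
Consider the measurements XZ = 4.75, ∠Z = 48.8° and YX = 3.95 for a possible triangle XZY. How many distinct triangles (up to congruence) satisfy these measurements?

2

XZ·sin Z = 4.75·sin(48.8°) ≈ 3.574.
Since XZ sin Z < YX < XZ (3.574 < 3.95 < 4.75), two triangles exist.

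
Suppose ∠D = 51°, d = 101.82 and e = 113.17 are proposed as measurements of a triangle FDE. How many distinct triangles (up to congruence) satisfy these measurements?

2

e·sin D = 113.17·sin(51°) ≈ 87.95.
Since e sin D < d < e (87.95 < 101.82 < 113.17), two triangles exist.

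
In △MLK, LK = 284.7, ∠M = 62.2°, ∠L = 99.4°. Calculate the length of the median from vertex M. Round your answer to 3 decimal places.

187.904

The third angle is ∠K = 180° − ∠M − ∠L = 18.40°.
Law of sines: KM = LK·sin L/sin M ≈ 317.53.
Law of sines: ML = LK·sin K/sin M ≈ 101.59.
Median from M: ½√(2·KM² + 2·ML² − LK²) ≈ 187.9.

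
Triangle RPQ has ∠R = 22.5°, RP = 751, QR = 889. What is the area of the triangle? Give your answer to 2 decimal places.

area ≈ 127747.19

Area = ½·QR·RP·sin R ≈ 1.2775e+05.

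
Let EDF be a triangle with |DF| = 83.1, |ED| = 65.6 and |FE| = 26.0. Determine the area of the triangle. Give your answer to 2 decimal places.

Semiperimeter s = (83.1 + 26 + 65.6)/2 = 87.35.
Heron's formula: area = √(87.35·4.25·61.35·21.75) ≈ 703.82.

703.82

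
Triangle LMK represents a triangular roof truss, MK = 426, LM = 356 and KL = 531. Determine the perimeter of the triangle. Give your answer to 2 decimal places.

Perimeter = 426 + 531 + 356 = 1313.

1313.00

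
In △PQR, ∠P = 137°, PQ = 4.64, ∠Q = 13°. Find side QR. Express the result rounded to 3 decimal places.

The third angle is ∠R = 180° − ∠P − ∠Q = 30.00°.
Law of sines: QR = PQ·sin P/sin R ≈ 6.3289.

6.329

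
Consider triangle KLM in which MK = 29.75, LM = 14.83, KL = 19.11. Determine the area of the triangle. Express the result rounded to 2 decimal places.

Semiperimeter s = (14.83 + 29.75 + 19.11)/2 = 31.845.
Heron's formula: area = √(31.845·17.015·2.095·12.735) ≈ 120.23.

120.23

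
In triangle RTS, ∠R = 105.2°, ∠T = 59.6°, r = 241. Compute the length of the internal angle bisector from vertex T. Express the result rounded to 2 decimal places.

89.36

The third angle is ∠S = 180° − ∠R − ∠T = 15.20°.
Law of sines: t = r·sin T/sin R ≈ 215.4.
Law of sines: s = r·sin S/sin R ≈ 65.478.
The bisector from T has length 2·s·r·cos(∠T/2)/(s+r) ≈ 89.361.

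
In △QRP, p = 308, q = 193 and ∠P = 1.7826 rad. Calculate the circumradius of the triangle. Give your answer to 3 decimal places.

157.520

Law of sines: sin Q = q·sin P/p ≈ 0.61262.
Since p ≥ q, only the acute value applies: ∠Q ≈ 0.6594 rad.
Then ∠R = π − ∠P − ∠Q ≈ 0.6996 rad.
Law of sines gives r = p·sin R/sin P ≈ 202.86.
Circumradius = p/(2 sin P) ≈ 157.52.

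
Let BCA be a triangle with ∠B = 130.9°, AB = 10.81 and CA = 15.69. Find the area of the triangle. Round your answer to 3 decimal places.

area ≈ 25.807

Law of sines: sin C = AB·sin B/CA ≈ 0.52076.
Since CA ≥ AB, only the acute value applies: ∠C ≈ 31.38°.
Then ∠A = 180° − ∠B − ∠C ≈ 17.72°.
Law of sines gives BC = CA·sin A/sin B ≈ 6.3168.
Area = ½·CA·AB·sin A ≈ 25.807.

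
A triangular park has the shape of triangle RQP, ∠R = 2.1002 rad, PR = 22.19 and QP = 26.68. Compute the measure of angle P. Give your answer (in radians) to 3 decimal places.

∠P ≈ 0.241 rad

Law of sines: sin Q = PR·sin R/QP ≈ 0.71786.
Since QP ≥ PR, only the acute value applies: ∠Q ≈ 0.8007 rad.
Then ∠P = π − ∠R − ∠Q ≈ 0.2407 rad.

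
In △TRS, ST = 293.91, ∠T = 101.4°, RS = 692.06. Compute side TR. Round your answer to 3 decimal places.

Law of sines: sin R = ST·sin T/RS ≈ 0.41631.
Since RS ≥ ST, only the acute value applies: ∠R ≈ 24.60°.
Then ∠S = 180° − ∠T − ∠R ≈ 54.00°.
Law of sines gives TR = RS·sin S/sin T ≈ 571.14.

571.143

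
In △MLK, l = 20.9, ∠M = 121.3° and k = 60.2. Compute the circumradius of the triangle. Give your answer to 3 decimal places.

By the law of cosines, m² = l² + k² − 2·l·k·cos M = 5368.1, so m ≈ 73.268.
Area = ½·l·k·sin M ≈ 537.53.
Circumradius = m/(2 sin M) ≈ 42.874.

R ≈ 42.874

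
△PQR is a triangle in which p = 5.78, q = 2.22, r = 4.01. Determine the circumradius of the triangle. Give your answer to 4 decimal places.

By the law of cosines, cos P = (q² + r² − p²) / (2·q·r) ≈ -0.69645, so ∠P ≈ 134.14°.
Circumradius = p/(2 sin P) ≈ 4.0273.

4.0273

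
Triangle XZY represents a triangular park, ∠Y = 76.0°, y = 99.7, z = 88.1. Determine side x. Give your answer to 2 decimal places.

72.62

Law of sines: sin Z = z·sin Y/y ≈ 0.85740.
Since y ≥ z, only the acute value applies: ∠Z ≈ 59.03°.
Then ∠X = 180° − ∠Y − ∠Z ≈ 44.97°.
Law of sines gives x = y·sin X/sin Y ≈ 72.624.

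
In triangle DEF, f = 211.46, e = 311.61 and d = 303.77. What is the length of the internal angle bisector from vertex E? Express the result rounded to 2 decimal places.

201.84

By the law of cosines, cos E = (f² + d² − e²) / (2·f·d) ≈ 0.31051, so ∠E ≈ 71.91°.
The bisector from E has length 2·f·d·cos(∠E/2)/(f+d) ≈ 201.84.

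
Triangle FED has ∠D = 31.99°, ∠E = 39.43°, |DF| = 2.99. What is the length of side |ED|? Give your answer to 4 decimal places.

The third angle is ∠F = 180° − ∠E − ∠D = 108.58°.
Law of sines: |ED| = |DF|·sin F/sin E ≈ 4.4623.

4.4623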